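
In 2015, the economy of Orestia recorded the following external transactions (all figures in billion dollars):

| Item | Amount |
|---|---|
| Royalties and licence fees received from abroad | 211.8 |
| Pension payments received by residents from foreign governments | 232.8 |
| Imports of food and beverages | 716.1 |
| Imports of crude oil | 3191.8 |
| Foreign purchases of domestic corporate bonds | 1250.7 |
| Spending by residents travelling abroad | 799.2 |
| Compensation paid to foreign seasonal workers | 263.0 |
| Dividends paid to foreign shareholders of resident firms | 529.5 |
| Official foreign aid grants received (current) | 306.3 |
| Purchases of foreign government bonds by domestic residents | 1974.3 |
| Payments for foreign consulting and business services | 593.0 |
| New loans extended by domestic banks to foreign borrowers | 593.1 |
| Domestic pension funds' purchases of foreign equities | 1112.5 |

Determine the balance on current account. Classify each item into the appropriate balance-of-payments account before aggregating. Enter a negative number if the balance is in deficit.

-5341.7

Goods: -3191.8 - 716.1 = -3907.9
Services: -593.0 + 211.8 - 799.2 = -1180.4
Primary income: -263.0 - 529.5 = -792.5
Secondary income: 232.8 + 306.3 = 539.1
Current account = (-3907.9) + (-1180.4) + (-792.5) + 539.1 = -5341.7
(Excluded from the current account — financial account: foreign purchases of domestic corporate bonds 1250.7, purchases of foreign government bonds by domestic residents 1974.3, new loans extended by domestic banks to foreign borrowers 593.1, domestic pension funds' purchases of foreign equities 1112.5.)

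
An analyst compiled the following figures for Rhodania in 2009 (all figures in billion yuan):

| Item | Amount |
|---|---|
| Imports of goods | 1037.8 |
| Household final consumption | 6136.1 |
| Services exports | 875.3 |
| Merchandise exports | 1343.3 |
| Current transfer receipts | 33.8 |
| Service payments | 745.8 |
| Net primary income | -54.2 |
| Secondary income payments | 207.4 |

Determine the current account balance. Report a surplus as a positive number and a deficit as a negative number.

Goods balance = 1343.3 - 1037.8 = 305.5
Services balance = 875.3 - 745.8 = 129.5
Trade balance (goods + services) = 305.5 + 129.5 = 435.0
Net primary income = -54.2
Net secondary income = 33.8 - 207.4 = -173.6
Current account = 435.0 + (-54.2) + (-173.6) = 207.2

207.2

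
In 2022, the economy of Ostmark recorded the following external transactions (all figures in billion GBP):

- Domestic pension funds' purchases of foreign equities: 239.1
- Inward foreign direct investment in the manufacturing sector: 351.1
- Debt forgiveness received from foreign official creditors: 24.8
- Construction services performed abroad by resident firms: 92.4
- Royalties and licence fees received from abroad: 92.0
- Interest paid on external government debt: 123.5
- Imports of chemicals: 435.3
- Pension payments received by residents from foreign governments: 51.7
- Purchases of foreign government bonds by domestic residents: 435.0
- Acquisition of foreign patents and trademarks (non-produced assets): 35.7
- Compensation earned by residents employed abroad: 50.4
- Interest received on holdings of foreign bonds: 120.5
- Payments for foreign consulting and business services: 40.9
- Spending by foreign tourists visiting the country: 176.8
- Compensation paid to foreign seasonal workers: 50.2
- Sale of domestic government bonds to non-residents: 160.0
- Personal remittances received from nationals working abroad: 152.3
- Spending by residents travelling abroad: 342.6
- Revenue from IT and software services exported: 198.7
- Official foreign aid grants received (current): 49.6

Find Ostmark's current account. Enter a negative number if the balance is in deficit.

-8.1

Goods: -435.3
Services: 92.0 + 92.4 + 176.8 - 40.9 + 198.7 - 342.6 = 176.4
Primary income: -50.2 + 50.4 - 123.5 + 120.5 = -2.8
Secondary income: 152.3 + 51.7 + 49.6 = 253.6
Current account = (-435.3) + 176.4 + (-2.8) + 253.6 = -8.1
(Excluded from the current account — financial account: domestic pension funds' purchases of foreign equities 239.1, inward foreign direct investment in the manufacturing sector 351.1, purchases of foreign government bonds by domestic residents 435.0, sale of domestic government bonds to non-residents 160.0; capital account: debt forgiveness received from foreign official creditors 24.8, acquisition of foreign patents and trademarks (non-produced assets) 35.7.)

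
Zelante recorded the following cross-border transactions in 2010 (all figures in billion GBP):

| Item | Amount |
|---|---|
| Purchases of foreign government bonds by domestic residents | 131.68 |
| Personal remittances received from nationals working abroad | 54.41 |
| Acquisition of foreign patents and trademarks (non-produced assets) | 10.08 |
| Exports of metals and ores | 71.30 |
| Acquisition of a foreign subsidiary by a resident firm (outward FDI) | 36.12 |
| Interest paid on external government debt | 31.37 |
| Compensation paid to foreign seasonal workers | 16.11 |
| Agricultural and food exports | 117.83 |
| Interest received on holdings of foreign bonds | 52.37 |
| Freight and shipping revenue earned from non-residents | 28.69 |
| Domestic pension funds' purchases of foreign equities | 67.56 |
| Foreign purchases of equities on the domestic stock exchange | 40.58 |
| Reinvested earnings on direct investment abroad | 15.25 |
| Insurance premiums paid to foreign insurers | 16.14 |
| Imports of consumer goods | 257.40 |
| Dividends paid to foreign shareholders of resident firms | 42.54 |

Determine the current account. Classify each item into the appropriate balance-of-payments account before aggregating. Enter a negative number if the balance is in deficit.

Goods: 71.30 - 257.40 + 117.83 = -68.27
Services: 28.69 - 16.14 = 12.55
Primary income: -16.11 - 31.37 + 52.37 + 15.25 - 42.54 = -22.40
Secondary income: 54.41
Current account = (-68.27) + 12.55 + (-22.40) + 54.41 = -23.71
(Excluded from the current account — financial account: purchases of foreign government bonds by domestic residents 131.68, acquisition of a foreign subsidiary by a resident firm (outward FDI) 36.12, domestic pension funds' purchases of foreign equities 67.56, foreign purchases of equities on the domestic stock exchange 40.58; capital account: acquisition of foreign patents and trademarks (non-produced assets) 10.08.)

-23.71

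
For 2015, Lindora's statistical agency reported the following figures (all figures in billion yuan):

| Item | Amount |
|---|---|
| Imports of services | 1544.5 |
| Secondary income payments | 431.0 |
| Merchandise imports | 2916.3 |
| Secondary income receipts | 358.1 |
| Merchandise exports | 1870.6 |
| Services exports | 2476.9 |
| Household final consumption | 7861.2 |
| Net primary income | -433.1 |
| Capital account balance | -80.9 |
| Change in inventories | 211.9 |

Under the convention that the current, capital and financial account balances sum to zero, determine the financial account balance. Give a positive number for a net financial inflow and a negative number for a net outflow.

Goods balance = 1870.6 - 2916.3 = -1045.7
Services balance = 2476.9 - 1544.5 = 932.4
Trade balance (goods + services) = -1045.7 + 932.4 = -113.3
Net primary income = -433.1
Net secondary income = 358.1 - 431.0 = -72.9
Current account = -113.3 + (-433.1) + (-72.9) = -619.3
Financial account = -(-619.3 + (-80.9)) = 700.2

700.2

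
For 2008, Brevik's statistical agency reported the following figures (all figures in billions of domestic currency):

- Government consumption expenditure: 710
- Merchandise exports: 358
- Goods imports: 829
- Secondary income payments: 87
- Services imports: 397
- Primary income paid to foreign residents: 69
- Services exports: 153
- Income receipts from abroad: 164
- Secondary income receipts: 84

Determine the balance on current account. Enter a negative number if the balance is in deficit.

-623

Goods balance = 358 - 829 = -471
Services balance = 153 - 397 = -244
Trade balance (goods + services) = -471 + (-244) = -715
Net primary income = 164 - 69 = 95
Net secondary income = 84 - 87 = -3
Current account = -715 + 95 + (-3) = -623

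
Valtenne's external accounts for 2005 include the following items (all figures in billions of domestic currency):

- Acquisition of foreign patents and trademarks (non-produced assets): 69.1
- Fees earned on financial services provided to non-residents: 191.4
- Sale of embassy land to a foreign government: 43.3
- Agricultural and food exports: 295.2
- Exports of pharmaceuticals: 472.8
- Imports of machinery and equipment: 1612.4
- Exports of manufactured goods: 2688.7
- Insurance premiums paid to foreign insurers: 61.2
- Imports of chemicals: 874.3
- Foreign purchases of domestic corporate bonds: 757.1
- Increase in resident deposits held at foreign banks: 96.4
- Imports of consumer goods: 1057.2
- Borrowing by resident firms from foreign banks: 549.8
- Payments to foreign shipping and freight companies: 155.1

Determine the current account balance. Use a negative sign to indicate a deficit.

-112.1

Goods: 2688.7 - 1057.2 - 1612.4 + 295.2 - 874.3 + 472.8 = -87.2
Services: -155.1 + 191.4 - 61.2 = -24.9
Current account = (-87.2) + (-24.9) = -112.1
(Excluded from the current account — capital account: acquisition of foreign patents and trademarks (non-produced assets) 69.1, sale of embassy land to a foreign government 43.3; financial account: foreign purchases of domestic corporate bonds 757.1, increase in resident deposits held at foreign banks 96.4, borrowing by resident firms from foreign banks 549.8.)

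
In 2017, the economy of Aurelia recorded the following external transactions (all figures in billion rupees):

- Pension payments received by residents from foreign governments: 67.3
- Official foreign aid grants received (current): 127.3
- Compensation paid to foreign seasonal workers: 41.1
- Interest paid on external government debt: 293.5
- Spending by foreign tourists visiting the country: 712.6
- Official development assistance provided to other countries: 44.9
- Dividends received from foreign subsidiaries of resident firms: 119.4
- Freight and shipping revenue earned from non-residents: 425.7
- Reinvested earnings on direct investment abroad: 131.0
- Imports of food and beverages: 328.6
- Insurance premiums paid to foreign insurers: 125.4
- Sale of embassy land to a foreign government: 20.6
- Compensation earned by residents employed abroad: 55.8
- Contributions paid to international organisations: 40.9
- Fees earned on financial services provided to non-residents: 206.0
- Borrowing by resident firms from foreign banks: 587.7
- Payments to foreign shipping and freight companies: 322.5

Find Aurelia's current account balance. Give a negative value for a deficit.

Goods: -328.6
Services: 712.6 + 425.7 - 322.5 + 206.0 - 125.4 = 896.4
Primary income: 55.8 + 119.4 - 41.1 + 131.0 - 293.5 = -28.4
Secondary income: -44.9 + 67.3 - 40.9 + 127.3 = 108.8
Current account = (-328.6) + 896.4 + (-28.4) + 108.8 = 648.2
(Excluded from the current account — capital account: sale of embassy land to a foreign government 20.6; financial account: borrowing by resident firms from foreign banks 587.7.)

648.2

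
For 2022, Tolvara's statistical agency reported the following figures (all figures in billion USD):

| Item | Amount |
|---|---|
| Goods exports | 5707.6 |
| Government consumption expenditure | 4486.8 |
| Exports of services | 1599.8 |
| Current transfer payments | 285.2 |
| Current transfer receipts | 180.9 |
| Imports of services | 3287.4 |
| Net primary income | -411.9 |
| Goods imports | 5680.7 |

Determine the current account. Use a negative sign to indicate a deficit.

Goods balance = 5707.6 - 5680.7 = 26.9
Services balance = 1599.8 - 3287.4 = -1687.6
Trade balance (goods + services) = 26.9 + (-1687.6) = -1660.7
Net primary income = -411.9
Net secondary income = 180.9 - 285.2 = -104.3
Current account = -1660.7 + (-411.9) + (-104.3) = -2176.9

-2176.9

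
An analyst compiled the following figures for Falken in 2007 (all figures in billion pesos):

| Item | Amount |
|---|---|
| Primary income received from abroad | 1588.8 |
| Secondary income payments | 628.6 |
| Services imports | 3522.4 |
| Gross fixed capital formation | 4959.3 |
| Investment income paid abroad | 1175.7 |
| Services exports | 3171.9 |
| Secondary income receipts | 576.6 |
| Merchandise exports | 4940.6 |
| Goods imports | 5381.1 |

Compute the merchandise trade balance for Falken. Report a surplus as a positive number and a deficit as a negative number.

-440.5

Goods balance = 4940.6 - 5381.1 = -440.5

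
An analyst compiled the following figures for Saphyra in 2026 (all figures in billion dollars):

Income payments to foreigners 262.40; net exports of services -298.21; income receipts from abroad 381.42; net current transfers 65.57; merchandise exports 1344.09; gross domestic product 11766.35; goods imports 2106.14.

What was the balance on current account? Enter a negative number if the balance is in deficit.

Goods balance = 1344.09 - 2106.14 = -762.05
Services balance = -298.21
Trade balance (goods + services) = -762.05 + (-298.21) = -1060.26
Net primary income = 381.42 - 262.40 = 119.02
Net secondary income = 65.57
Current account = -1060.26 + 119.02 + 65.57 = -875.67

-875.67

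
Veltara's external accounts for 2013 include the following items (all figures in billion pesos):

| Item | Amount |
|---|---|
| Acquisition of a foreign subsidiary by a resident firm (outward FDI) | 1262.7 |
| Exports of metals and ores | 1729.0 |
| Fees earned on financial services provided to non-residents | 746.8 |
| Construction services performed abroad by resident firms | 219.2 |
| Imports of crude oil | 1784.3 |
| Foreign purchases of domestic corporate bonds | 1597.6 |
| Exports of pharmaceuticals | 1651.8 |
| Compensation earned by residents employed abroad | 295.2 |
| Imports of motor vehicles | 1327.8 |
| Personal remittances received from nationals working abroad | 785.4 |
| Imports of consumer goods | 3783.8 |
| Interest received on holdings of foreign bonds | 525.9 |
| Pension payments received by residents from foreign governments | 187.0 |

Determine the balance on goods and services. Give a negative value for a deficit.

-2549.1

Goods: -1784.3 - 3783.8 + 1651.8 + 1729.0 - 1327.8 = -3515.1
Services: 746.8 + 219.2 = 966.0
Trade balance = -3515.1 + 966.0 = -2549.1
(Excluded from the trade balance — financial account: acquisition of a foreign subsidiary by a resident firm (outward FDI) 1262.7, foreign purchases of domestic corporate bonds 1597.6; primary income: compensation earned by residents employed abroad 295.2, interest received on holdings of foreign bonds 525.9; secondary income: personal remittances received from nationals working abroad 785.4, pension payments received by residents from foreign governments 187.0.)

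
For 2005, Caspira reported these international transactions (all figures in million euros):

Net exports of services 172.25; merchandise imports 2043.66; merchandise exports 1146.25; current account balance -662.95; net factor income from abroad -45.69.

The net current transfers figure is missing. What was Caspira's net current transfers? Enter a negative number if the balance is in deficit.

Current account = goods balance + services balance + net primary income + net secondary income
Sum of the known components = -770.85
Net current transfers = CA - (known components) = -662.95 - (-770.85) = 107.90

107.90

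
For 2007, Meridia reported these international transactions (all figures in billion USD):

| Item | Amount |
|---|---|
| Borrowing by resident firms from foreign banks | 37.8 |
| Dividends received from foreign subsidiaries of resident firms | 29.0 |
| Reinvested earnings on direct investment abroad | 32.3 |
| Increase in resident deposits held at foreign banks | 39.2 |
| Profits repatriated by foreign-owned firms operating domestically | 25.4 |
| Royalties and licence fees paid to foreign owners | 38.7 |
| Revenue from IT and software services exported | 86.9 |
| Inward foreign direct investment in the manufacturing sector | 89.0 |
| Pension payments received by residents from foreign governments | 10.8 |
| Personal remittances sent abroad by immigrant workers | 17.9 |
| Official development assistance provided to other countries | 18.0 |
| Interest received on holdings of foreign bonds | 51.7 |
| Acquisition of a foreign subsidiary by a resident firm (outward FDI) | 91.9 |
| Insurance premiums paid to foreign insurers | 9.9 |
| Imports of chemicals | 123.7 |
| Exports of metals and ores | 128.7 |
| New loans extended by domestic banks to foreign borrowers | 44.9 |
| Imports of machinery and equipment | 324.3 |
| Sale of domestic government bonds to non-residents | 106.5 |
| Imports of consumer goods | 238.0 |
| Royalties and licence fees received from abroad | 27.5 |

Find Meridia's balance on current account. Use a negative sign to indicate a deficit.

-429.0

Goods: -123.7 - 238.0 - 324.3 + 128.7 = -557.3
Services: -9.9 - 38.7 + 86.9 + 27.5 = 65.8
Primary income: 29.0 + 32.3 + 51.7 - 25.4 = 87.6
Secondary income: -18.0 - 17.9 + 10.8 = -25.1
Current account = (-557.3) + 65.8 + 87.6 + (-25.1) = -429.0
(Excluded from the current account — financial account: borrowing by resident firms from foreign banks 37.8, increase in resident deposits held at foreign banks 39.2, inward foreign direct investment in the manufacturing sector 89.0, acquisition of a foreign subsidiary by a resident firm (outward FDI) 91.9, new loans extended by domestic banks to foreign borrowers 44.9, sale of domestic government bonds to non-residents 106.5.)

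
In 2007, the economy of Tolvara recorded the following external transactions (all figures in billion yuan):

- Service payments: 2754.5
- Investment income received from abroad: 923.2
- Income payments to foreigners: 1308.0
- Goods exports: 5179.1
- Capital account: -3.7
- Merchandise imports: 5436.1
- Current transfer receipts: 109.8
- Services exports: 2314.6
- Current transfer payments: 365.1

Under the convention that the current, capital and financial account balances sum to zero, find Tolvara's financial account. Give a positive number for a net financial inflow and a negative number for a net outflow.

Goods balance = 5179.1 - 5436.1 = -257.0
Services balance = 2314.6 - 2754.5 = -439.9
Trade balance (goods + services) = -257.0 + (-439.9) = -696.9
Net primary income = 923.2 - 1308.0 = -384.8
Net secondary income = 109.8 - 365.1 = -255.3
Current account = -696.9 + (-384.8) + (-255.3) = -1337.0
Financial account = -(-1337.0 + (-3.7)) = 1340.7

1340.7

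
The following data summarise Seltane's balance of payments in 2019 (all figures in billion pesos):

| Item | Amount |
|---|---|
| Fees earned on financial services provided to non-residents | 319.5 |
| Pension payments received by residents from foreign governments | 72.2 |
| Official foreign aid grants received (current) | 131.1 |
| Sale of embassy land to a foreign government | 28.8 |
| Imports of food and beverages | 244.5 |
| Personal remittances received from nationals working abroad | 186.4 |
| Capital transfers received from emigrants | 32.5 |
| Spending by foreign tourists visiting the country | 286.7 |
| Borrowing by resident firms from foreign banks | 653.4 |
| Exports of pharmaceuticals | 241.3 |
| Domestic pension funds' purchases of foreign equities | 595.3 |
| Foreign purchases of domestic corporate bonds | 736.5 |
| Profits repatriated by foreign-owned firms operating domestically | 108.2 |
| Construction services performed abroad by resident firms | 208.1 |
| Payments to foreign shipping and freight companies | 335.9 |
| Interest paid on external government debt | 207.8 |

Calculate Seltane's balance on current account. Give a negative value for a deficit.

Goods: 241.3 - 244.5 = -3.2
Services: 286.7 - 335.9 + 208.1 + 319.5 = 478.4
Primary income: -207.8 - 108.2 = -316.0
Secondary income: 186.4 + 131.1 + 72.2 = 389.7
Current account = (-3.2) + 478.4 + (-316.0) + 389.7 = 548.9
(Excluded from the current account — capital account: sale of embassy land to a foreign government 28.8, capital transfers received from emigrants 32.5; financial account: borrowing by resident firms from foreign banks 653.4, domestic pension funds' purchases of foreign equities 595.3, foreign purchases of domestic corporate bonds 736.5.)

548.9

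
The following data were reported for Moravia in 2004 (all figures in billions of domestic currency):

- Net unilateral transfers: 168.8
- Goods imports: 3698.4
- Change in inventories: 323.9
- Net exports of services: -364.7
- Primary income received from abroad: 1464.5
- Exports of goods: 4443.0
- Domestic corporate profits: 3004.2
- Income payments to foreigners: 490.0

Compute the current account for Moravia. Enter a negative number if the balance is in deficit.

Goods balance = 4443.0 - 3698.4 = 744.6
Services balance = -364.7
Trade balance (goods + services) = 744.6 + (-364.7) = 379.9
Net primary income = 1464.5 - 490.0 = 974.5
Net secondary income = 168.8
Current account = 379.9 + 974.5 + 168.8 = 1523.2

1523.2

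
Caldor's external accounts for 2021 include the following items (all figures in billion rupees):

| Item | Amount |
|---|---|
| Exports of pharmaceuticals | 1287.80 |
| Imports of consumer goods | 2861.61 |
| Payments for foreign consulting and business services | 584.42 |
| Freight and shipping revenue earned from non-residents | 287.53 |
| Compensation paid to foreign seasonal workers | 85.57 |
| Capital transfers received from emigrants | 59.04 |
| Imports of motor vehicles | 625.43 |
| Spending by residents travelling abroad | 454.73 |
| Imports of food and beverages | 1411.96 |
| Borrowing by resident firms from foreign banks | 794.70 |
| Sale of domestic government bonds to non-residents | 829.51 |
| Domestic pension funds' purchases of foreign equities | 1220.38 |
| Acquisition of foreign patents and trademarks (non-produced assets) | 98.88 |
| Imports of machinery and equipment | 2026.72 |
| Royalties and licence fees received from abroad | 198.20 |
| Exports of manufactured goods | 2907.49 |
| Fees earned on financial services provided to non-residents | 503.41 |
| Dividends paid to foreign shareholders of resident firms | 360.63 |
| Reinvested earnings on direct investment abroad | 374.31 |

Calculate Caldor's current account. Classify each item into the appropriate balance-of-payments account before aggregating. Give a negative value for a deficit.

Goods: -2026.72 + 1287.80 + 2907.49 - 625.43 - 1411.96 - 2861.61 = -2730.43
Services: 198.20 + 503.41 - 454.73 + 287.53 - 584.42 = -50.01
Primary income: -360.63 + 374.31 - 85.57 = -71.89
Current account = (-2730.43) + (-50.01) + (-71.89) = -2852.33
(Excluded from the current account — capital account: capital transfers received from emigrants 59.04, acquisition of foreign patents and trademarks (non-produced assets) 98.88; financial account: borrowing by resident firms from foreign banks 794.70, sale of domestic government bonds to non-residents 829.51, domestic pension funds' purchases of foreign equities 1220.38.)

-2852.33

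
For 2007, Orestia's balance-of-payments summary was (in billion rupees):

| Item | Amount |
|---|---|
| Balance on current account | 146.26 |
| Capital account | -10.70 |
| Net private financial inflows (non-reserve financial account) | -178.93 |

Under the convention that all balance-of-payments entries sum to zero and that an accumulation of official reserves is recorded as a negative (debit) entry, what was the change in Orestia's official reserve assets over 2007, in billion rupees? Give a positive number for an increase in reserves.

-43.37

Official reserve transactions balance = -(146.26 + (-10.70) + (-178.93)) = 43.37
An accumulation of reserves is recorded as a debit (negative entry), so the change in the stock of reserves is the negative of that balance.
Change in official reserves = -(43.37) = -43.37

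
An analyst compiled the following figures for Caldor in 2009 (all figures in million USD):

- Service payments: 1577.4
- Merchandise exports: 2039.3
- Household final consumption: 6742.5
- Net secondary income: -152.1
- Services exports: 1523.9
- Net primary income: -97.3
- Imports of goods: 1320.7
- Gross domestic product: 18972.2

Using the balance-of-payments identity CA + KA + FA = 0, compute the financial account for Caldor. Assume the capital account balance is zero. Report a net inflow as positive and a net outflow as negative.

-415.7

Goods balance = 2039.3 - 1320.7 = 718.6
Services balance = 1523.9 - 1577.4 = -53.5
Trade balance (goods + services) = 718.6 + (-53.5) = 665.1
Net primary income = -97.3
Net secondary income = -152.1
Current account = 665.1 + (-97.3) + (-152.1) = 415.7
Financial account = -(415.7) = -415.7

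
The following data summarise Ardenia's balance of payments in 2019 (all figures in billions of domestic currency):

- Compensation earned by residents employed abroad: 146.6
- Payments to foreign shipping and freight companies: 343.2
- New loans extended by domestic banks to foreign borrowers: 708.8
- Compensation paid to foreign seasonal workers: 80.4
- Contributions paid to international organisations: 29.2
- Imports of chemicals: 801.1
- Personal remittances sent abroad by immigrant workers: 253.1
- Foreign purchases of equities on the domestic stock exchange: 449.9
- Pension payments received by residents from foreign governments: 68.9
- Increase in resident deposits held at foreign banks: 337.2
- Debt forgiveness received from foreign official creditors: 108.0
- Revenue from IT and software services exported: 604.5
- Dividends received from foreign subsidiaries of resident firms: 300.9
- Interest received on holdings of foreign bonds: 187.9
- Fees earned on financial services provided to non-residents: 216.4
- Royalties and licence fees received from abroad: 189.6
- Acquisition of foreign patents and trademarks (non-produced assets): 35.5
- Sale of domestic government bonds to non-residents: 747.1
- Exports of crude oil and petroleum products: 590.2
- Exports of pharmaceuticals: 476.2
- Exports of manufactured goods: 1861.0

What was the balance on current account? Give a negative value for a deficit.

Goods: 476.2 + 1861.0 + 590.2 - 801.1 = 2126.3
Services: 604.5 - 343.2 + 216.4 + 189.6 = 667.3
Primary income: 146.6 + 187.9 + 300.9 - 80.4 = 555.0
Secondary income: -253.1 + 68.9 - 29.2 = -213.4
Current account = 2126.3 + 667.3 + 555.0 + (-213.4) = 3135.2
(Excluded from the current account — financial account: new loans extended by domestic banks to foreign borrowers 708.8, foreign purchases of equities on the domestic stock exchange 449.9, increase in resident deposits held at foreign banks 337.2, sale of domestic government bonds to non-residents 747.1; capital account: debt forgiveness received from foreign official creditors 108.0, acquisition of foreign patents and trademarks (non-produced assets) 35.5.)

3135.2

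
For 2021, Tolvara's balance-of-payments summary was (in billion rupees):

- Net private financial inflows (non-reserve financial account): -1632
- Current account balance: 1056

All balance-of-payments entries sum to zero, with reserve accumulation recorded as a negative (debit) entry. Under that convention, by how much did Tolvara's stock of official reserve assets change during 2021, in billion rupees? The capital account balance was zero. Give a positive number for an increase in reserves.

Official reserve transactions balance = -(1056 + (-1632)) = 576
An accumulation of reserves is recorded as a debit (negative entry), so the change in the stock of reserves is the negative of that balance.
Change in official reserves = -(576) = -576

-576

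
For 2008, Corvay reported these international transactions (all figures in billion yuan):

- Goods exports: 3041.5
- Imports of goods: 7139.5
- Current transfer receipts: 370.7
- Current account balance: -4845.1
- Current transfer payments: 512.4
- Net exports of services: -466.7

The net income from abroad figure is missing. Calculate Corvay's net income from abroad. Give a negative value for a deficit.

-138.7

Current account = goods balance + services balance + net primary income + net secondary income
Sum of the known components = -4706.4
Net income from abroad = CA - (known components) = -4845.1 - (-4706.4) = -138.7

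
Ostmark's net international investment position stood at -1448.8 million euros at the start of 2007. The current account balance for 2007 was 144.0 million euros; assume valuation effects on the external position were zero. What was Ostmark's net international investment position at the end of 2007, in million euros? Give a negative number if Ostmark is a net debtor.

-1304.8

With no valuation effects, change in NIIP = current account = 144.0
End-of-year NIIP = -1448.8 + 144.0 = -1304.8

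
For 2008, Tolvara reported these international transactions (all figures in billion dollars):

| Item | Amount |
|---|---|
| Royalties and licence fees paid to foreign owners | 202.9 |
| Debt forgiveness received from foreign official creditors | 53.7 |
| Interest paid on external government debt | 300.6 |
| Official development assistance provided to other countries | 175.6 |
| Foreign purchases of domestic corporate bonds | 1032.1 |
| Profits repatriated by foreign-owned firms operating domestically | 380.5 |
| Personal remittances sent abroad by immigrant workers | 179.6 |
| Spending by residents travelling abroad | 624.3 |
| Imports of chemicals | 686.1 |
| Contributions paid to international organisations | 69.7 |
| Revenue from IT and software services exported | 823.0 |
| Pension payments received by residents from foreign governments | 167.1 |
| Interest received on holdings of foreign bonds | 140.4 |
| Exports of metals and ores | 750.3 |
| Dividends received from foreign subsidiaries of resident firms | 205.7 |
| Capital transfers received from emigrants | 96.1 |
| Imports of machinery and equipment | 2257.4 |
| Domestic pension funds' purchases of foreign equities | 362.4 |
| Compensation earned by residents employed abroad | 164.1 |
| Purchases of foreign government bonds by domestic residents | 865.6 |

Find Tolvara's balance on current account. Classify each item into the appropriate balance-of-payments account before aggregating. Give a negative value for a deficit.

-2626.1

Goods: -2257.4 + 750.3 - 686.1 = -2193.2
Services: -624.3 + 823.0 - 202.9 = -4.2
Primary income: -300.6 + 205.7 - 380.5 + 140.4 + 164.1 = -170.9
Secondary income: -69.7 - 179.6 - 175.6 + 167.1 = -257.8
Current account = (-2193.2) + (-4.2) + (-170.9) + (-257.8) = -2626.1
(Excluded from the current account — capital account: debt forgiveness received from foreign official creditors 53.7, capital transfers received from emigrants 96.1; financial account: foreign purchases of domestic corporate bonds 1032.1, domestic pension funds' purchases of foreign equities 362.4, purchases of foreign government bonds by domestic residents 865.6.)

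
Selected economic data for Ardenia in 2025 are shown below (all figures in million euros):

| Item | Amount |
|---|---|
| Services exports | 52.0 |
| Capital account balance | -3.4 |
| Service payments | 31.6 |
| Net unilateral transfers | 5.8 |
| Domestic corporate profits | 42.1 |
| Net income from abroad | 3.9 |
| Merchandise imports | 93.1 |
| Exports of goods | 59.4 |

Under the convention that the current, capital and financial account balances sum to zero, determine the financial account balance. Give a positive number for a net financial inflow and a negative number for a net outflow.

7.0

Goods balance = 59.4 - 93.1 = -33.7
Services balance = 52.0 - 31.6 = 20.4
Trade balance (goods + services) = -33.7 + 20.4 = -13.3
Net primary income = 3.9
Net secondary income = 5.8
Current account = -13.3 + 3.9 + 5.8 = -3.6
Financial account = -(-3.6 + (-3.4)) = 7.0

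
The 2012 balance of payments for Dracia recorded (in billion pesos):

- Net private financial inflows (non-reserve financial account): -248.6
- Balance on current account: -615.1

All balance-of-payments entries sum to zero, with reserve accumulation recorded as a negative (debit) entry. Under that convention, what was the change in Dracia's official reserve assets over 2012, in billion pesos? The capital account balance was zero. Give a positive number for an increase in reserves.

-863.7

Official reserve transactions balance = -((-615.1) + (-248.6)) = 863.7
An accumulation of reserves is recorded as a debit (negative entry), so the change in the stock of reserves is the negative of that balance.
Change in official reserves = -(863.7) = -863.7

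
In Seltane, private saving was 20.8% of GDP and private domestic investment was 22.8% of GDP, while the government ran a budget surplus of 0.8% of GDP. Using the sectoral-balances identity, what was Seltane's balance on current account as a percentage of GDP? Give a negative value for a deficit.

-1.2

By the sectoral-balances identity, CA = (S_private - I) + (T - G).
Private balance = 20.8 - 22.8 = -2.0
Government balance (T - G) = 0.8
CA = -2.0 + 0.8 = -1.2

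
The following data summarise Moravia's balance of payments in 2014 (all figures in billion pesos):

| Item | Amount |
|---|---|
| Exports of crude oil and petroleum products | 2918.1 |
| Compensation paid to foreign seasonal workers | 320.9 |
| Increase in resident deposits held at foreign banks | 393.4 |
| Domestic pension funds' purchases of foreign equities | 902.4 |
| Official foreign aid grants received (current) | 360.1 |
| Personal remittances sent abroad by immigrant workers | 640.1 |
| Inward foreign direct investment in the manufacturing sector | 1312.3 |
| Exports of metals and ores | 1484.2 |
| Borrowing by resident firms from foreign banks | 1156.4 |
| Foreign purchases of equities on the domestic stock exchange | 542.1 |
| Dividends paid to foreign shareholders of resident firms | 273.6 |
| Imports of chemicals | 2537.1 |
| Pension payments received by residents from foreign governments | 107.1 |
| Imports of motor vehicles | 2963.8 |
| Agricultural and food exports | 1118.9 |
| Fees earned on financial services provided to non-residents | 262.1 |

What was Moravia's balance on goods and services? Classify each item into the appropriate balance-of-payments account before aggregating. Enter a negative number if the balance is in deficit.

Goods: 1118.9 + 2918.1 - 2963.8 + 1484.2 - 2537.1 = 20.3
Services: 262.1
Trade balance = 20.3 + 262.1 = 282.4
(Excluded from the trade balance — primary income: compensation paid to foreign seasonal workers 320.9, dividends paid to foreign shareholders of resident firms 273.6; financial account: increase in resident deposits held at foreign banks 393.4, domestic pension funds' purchases of foreign equities 902.4, inward foreign direct investment in the manufacturing sector 1312.3, borrowing by resident firms from foreign banks 1156.4, foreign purchases of equities on the domestic stock exchange 542.1; secondary income: official foreign aid grants received (current) 360.1, personal remittances sent abroad by immigrant workers 640.1, pension payments received by residents from foreign governments 107.1.)

282.4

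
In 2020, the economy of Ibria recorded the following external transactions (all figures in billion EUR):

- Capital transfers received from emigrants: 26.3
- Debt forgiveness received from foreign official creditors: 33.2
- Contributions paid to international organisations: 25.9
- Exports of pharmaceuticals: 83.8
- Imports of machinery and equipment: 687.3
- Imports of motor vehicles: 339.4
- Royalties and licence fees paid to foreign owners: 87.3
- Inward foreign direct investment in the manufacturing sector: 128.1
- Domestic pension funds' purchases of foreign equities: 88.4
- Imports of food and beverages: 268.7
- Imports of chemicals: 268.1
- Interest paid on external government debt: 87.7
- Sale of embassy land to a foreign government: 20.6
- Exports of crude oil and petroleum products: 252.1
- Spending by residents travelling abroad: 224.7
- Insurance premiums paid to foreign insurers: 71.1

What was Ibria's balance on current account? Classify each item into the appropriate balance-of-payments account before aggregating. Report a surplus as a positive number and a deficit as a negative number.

Goods: 252.1 - 339.4 - 268.7 + 83.8 - 687.3 - 268.1 = -1227.6
Services: -71.1 - 224.7 - 87.3 = -383.1
Primary income: -87.7
Secondary income: -25.9
Current account = (-1227.6) + (-383.1) + (-87.7) + (-25.9) = -1724.3
(Excluded from the current account — capital account: capital transfers received from emigrants 26.3, debt forgiveness received from foreign official creditors 33.2, sale of embassy land to a foreign government 20.6; financial account: inward foreign direct investment in the manufacturing sector 128.1, domestic pension funds' purchases of foreign equities 88.4.)

-1724.3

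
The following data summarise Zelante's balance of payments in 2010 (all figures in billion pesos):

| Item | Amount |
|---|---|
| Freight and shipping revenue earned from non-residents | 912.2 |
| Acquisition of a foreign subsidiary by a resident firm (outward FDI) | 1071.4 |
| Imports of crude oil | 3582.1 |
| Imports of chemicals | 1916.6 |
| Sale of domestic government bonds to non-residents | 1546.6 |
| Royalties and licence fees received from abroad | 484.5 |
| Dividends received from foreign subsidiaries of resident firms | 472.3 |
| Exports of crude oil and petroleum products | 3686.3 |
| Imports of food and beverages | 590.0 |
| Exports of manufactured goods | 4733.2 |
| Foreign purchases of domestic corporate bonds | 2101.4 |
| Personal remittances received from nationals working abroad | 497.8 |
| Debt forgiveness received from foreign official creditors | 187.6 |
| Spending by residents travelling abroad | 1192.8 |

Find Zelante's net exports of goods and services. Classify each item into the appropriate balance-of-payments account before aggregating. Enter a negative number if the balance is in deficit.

Goods: 3686.3 - 1916.6 - 590.0 + 4733.2 - 3582.1 = 2330.8
Services: 484.5 - 1192.8 + 912.2 = 203.9
Trade balance = 2330.8 + 203.9 = 2534.7
(Excluded from the trade balance — financial account: acquisition of a foreign subsidiary by a resident firm (outward FDI) 1071.4, sale of domestic government bonds to non-residents 1546.6, foreign purchases of domestic corporate bonds 2101.4; primary income: dividends received from foreign subsidiaries of resident firms 472.3; secondary income: personal remittances received from nationals working abroad 497.8; capital account: debt forgiveness received from foreign official creditors 187.6.)

2534.7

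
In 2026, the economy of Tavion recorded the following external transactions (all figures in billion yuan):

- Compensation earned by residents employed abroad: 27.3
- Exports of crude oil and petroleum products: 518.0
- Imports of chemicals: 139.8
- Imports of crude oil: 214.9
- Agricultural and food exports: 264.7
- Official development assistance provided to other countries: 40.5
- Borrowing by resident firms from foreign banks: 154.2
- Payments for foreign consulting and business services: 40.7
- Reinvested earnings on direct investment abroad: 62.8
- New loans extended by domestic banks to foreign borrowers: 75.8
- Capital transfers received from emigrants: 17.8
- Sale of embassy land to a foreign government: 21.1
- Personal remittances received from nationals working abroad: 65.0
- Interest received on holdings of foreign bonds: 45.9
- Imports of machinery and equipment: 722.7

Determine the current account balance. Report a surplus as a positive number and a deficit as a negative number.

-174.9

Goods: 264.7 - 214.9 - 139.8 - 722.7 + 518.0 = -294.7
Services: -40.7
Primary income: 27.3 + 62.8 + 45.9 = 136.0
Secondary income: 65.0 - 40.5 = 24.5
Current account = (-294.7) + (-40.7) + 136.0 + 24.5 = -174.9
(Excluded from the current account — financial account: borrowing by resident firms from foreign banks 154.2, new loans extended by domestic banks to foreign borrowers 75.8; capital account: capital transfers received from emigrants 17.8, sale of embassy land to a foreign government 21.1.)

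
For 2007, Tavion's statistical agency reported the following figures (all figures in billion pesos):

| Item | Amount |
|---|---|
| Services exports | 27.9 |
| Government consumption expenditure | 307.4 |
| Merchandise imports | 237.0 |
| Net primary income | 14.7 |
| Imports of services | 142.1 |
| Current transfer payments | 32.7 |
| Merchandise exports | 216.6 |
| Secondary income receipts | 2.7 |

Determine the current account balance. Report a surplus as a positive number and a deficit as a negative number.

Goods balance = 216.6 - 237.0 = -20.4
Services balance = 27.9 - 142.1 = -114.2
Trade balance (goods + services) = -20.4 + (-114.2) = -134.6
Net primary income = 14.7
Net secondary income = 2.7 - 32.7 = -30.0
Current account = -134.6 + 14.7 + (-30.0) = -149.9

-149.9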